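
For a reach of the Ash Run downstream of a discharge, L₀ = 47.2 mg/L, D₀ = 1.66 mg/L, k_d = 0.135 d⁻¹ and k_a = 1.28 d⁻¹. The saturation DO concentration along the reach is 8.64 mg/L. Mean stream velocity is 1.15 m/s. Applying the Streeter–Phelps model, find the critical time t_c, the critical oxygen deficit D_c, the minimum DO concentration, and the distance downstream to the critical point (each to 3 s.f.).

With k_a/k_d = 9.481 and 1 − D₀(k_a−k_d)/(k_d L₀) = 0.7017,
t_c = ln(9.481 × 0.7017) / (1.28 − 0.135) = ln(6.653) / 1.145 = 1.895/1.145 = 1.655 d.
L(t_c) = L₀ e^(−k_d t_c) = 47.2 × 0.7998 = 37.75 mg/L, and at the critical point k_a D_c = k_d L, so D_c = (0.135/1.28) × 37.75 = 3.981 mg/L.
Minimum DO = C_s − D_c = 8.64 − 3.981 = 4.659 mg/L.
x_c = v t_c = 1.15 m/s × 1.655 d × 86400 s/d = 164500 m ≈ 164 km.

t_c ≈ 1.66 d; D_c ≈ 3.98 mg/L; min DO ≈ 4.66 mg/L; x_c ≈ 164 km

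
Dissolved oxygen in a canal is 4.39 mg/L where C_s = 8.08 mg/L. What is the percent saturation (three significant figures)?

54.3 % saturation

% saturation = C/C_s × 100 = 4.39/8.08 × 100 = 54.3 %.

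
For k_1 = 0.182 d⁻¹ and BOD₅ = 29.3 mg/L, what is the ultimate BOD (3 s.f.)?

BOD₅ = L₀(1 − e^(−5k_1)) ⇒ L₀ = BOD₅ / (1 − e^(−5×0.182))
= 29.3 / (1 − 0.4025) = 29.3 / 0.5975 = 49.04 mg/L.

L₀ ≈ 49.0 mg/L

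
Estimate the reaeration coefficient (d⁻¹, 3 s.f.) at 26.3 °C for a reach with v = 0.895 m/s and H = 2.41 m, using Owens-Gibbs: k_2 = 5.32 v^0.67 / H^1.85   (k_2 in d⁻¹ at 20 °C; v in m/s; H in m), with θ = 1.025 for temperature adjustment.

k_2 ≈ 1.13 d⁻¹

k_2(20) = 5.32 × 0.895^0.67 / 2.41^1.85 = 5.32 × 0.9284 / 5.090 = 0.9703 d⁻¹.
k_2(26.3) = 0.9703 × 1.025^(26.3−20) = 0.9703 × 1.168 = 1.134 d⁻¹.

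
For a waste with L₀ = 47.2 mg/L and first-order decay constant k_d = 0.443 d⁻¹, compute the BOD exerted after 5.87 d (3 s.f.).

y_t = L₀(1 − e^(−k_d t)) = 47.2 × (1 − e^(−0.443×5.87))
= 47.2 × (1 − 0.07424) = 47.2 × 0.9258 = 43.70 mg/L.

y ≈ 43.7 mg/L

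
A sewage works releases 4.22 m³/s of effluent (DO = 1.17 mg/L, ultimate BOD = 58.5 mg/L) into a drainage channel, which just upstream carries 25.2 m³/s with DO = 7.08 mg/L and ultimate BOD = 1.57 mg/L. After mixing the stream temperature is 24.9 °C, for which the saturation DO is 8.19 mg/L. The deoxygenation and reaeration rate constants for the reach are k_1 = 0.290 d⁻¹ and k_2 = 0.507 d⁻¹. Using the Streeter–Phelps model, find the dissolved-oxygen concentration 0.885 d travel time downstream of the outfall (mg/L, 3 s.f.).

DO ≈ 5.18 mg/L

Mixed DO = (25.2×7.08 + 4.22×1.17)/(25.2+4.22) = 183.4/29.42 = 6.232 mg/L.
Mixed L₀ = (25.2×1.57 + 4.22×58.5)/(29.42) = 286.4/29.42 = 9.736 mg/L.
Initial deficit D₀ = C_s − DO₀ = 8.19 − 6.232 = 1.958 mg/L.
D(0.885) = [0.290×9.736/(0.507−0.290)](e^(−0.290×0.885) − e^(−0.507×0.885)) + 1.958 e^(−0.507×0.885)
= 13.01 × (0.7736 − 0.6385) + 1.958 × 0.6385 = 3.009 mg/L.
DO = 8.19 − 3.009 = 5.181 mg/L.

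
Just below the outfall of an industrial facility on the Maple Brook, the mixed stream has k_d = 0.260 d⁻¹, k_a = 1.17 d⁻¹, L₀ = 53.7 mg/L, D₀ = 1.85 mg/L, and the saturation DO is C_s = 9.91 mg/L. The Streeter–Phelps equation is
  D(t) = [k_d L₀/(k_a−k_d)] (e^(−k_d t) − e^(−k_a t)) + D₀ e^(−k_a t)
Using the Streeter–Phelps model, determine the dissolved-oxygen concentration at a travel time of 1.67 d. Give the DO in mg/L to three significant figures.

k_d L₀/(k_a−k_d) = 0.260×53.7/(1.17−0.260) = 13.96/0.9100 = 15.34 mg/L.
e^(−k_d t) = e^(−0.260×1.670) = 0.6478; e^(−k_a t) = e^(−1.17×1.670) = 0.1417.
D = 15.34 × (0.6478 − 0.1417) + 1.85 × 0.1417 = 7.764 + 0.2622 = 8.027 mg/L.
DO = C_s − D = 9.91 − 8.027 = 1.883 mg/L.

DO ≈ 1.88 mg/L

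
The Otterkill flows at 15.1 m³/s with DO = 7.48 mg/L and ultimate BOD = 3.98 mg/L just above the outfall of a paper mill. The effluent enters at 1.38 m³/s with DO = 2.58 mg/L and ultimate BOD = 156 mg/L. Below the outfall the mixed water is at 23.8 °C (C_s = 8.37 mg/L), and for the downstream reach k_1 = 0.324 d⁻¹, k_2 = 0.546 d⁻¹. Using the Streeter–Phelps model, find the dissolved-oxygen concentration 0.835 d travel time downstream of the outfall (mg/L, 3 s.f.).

Mixed DO = (15.1×7.48 + 1.38×2.58)/(15.1+1.38) = 116.5/16.48 = 7.070 mg/L.
Mixed L₀ = (15.1×3.98 + 1.38×156)/(16.48) = 275.4/16.48 = 16.71 mg/L.
Initial deficit D₀ = C_s − DO₀ = 8.37 − 7.070 = 1.300 mg/L.
D(0.835) = [0.324×16.71/(0.546−0.324)](e^(−0.324×0.835) − e^(−0.546×0.835)) + 1.300 e^(−0.546×0.835)
= 24.39 × (0.7630 − 0.6339) + 1.300 × 0.6339 = 3.973 mg/L.
DO = 8.37 − 3.973 = 4.397 mg/L.

DO ≈ 4.40 mg/L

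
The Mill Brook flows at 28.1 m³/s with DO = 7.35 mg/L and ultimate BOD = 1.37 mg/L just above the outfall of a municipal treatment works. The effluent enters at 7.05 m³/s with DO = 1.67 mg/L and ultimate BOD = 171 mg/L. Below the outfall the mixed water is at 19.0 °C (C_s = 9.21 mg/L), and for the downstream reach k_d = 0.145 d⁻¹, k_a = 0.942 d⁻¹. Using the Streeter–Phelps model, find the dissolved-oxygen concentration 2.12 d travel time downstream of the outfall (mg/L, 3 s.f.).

Mixed DO = (28.1×7.35 + 7.05×1.67)/(28.1+7.05) = 218.3/35.15 = 6.211 mg/L.
Mixed L₀ = (28.1×1.37 + 7.05×171)/(35.15) = 1244/35.15 = 35.39 mg/L.
Initial deficit D₀ = C_s − DO₀ = 9.21 − 6.211 = 2.999 mg/L.
D(2.12) = [0.145×35.39/(0.942−0.145)](e^(−0.145×2.12) − e^(−0.942×2.12)) + 2.999 e^(−0.942×2.12)
= 6.439 × (0.7354 − 0.1357) + 2.999 × 0.1357 = 4.268 mg/L.
DO = 9.21 − 4.268 = 4.942 mg/L.

DO ≈ 4.94 mg/L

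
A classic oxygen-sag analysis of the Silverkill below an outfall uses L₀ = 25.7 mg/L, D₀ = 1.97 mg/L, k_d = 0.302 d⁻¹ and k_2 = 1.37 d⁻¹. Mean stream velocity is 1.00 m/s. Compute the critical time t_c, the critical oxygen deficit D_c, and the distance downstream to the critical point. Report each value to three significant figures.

t_c ≈ 1.12 d; D_c ≈ 4.04 mg/L; x_c ≈ 96.8 km

t_c = [1/(k_2−k_d)] ln[(k_2/k_d)(1 − D₀(k_2−k_d)/(k_d L₀))]
= [1/(1.37−0.302)] ln[(1.37/0.302)(1 − 1.97×1.068/(0.302×25.7))]
= (1/1.068) ln[4.536 × 0.7289] = 0.9363 × ln(3.307) = 0.9363 × 1.196 = 1.120 d.
D_c = (k_d/k_2) L₀ e^(−k_d t_c) = (0.302/1.37) × 25.7 × e^(−0.302×1.120) = 0.2204 × 25.7 × 0.7131 = 4.040 mg/L.
x_c = v t_c = 1.00 m/s × 1.120 d × 86400 s/d = 96750 m ≈ 96.8 km.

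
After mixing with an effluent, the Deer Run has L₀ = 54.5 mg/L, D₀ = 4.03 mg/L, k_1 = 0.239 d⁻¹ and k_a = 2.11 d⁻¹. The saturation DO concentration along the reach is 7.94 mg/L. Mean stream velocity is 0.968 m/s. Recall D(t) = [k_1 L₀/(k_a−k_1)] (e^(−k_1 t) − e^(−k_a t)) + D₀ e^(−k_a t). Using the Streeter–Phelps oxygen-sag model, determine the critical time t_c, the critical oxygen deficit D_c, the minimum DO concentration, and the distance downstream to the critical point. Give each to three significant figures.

t_c = [1/(k_a−k_1)] ln[(k_a/k_1)(1 − D₀(k_a−k_1)/(k_1 L₀))]
= [1/(2.11−0.239)] ln[(2.11/0.239)(1 − 4.03×1.871/(0.239×54.5))]
= (1/1.871) ln[8.828 × 0.4211] = 0.5345 × ln(3.718) = 0.5345 × 1.313 = 0.7018 d.
L(t_c) = L₀ e^(−k_1 t_c) = 54.5 × 0.8456 = 46.08 mg/L, and at the critical point k_a D_c = k_1 L, so D_c = (0.239/2.11) × 46.08 = 5.220 mg/L.
Minimum DO = C_s − D_c = 7.94 − 5.220 = 2.720 mg/L.
x_c = v t_c = 0.968 m/s × 0.7018 d × 86400 s/d = 58700 m ≈ 58.7 km.

t_c ≈ 0.702 d; D_c ≈ 5.22 mg/L; min DO ≈ 2.72 mg/L; x_c ≈ 58.7 km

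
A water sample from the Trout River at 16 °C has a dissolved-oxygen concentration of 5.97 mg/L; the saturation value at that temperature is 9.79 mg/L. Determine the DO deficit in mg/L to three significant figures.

D ≈ 3.82 mg/L

D = C_s − C = 9.79 − 5.97 = 3.82 mg/L.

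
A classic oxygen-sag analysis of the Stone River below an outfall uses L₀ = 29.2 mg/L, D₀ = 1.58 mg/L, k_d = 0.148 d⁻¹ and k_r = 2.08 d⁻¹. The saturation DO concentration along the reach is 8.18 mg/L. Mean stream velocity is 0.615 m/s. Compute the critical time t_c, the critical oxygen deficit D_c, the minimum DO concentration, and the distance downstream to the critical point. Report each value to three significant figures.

With k_r/k_d = 14.05 and 1 − D₀(k_r−k_d)/(k_d L₀) = 0.2937,
t_c = ln(14.05 × 0.2937) / (2.08 − 0.148) = ln(4.127) / 1.932 = 1.418/1.932 = 0.7337 d.
D_c = (k_d/k_r) L₀ e^(−k_d t_c) = (0.148/2.08) × 29.2 × e^(−0.148×0.7337) = 0.07115 × 29.2 × 0.8971 = 1.864 mg/L.
Minimum DO = C_s − D_c = 8.18 − 1.864 = 6.316 mg/L.
x_c = v t_c = 0.615 m/s × 0.7337 d × 86400 s/d = 38990 m ≈ 39.0 km.

t_c ≈ 0.734 d; D_c ≈ 1.86 mg/L; min DO ≈ 6.32 mg/L; x_c ≈ 39.0 km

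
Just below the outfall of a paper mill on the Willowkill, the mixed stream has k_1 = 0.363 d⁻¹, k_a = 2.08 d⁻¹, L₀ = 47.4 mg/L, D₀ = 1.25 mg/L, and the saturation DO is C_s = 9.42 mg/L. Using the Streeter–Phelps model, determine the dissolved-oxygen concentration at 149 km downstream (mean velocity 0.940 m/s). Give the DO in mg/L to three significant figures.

Travel time t = x/v = 149 km / (0.940 m/s) = 149000 m / 0.940 m/s = 158500 s = 1.835 d.
k_1 L₀/(k_a−k_1) = 0.363×47.4/(2.08−0.363) = 17.21/1.717 = 10.02 mg/L.
e^(−k_1 t) = e^(−0.363×1.835) = 0.5138; e^(−k_a t) = e^(−2.08×1.835) = 0.02202.
D = 10.02 × (0.5138 − 0.02202) + 1.25 × 0.02202 = 4.928 + 0.02752 = 4.956 mg/L.
DO = C_s − D = 9.42 − 4.956 = 4.464 mg/L.

DO ≈ 4.46 mg/L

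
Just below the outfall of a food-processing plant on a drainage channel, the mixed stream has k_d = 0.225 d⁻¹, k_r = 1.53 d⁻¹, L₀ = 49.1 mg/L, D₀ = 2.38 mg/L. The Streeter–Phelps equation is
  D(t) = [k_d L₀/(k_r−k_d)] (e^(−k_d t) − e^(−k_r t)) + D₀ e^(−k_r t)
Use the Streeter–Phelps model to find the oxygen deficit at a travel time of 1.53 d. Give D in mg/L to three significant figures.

D ≈ 5.41 mg/L

k_d L₀/(k_r−k_d) = 0.225×49.1/(1.53−0.225) = 11.05/1.305 = 8.466 mg/L.
e^(−k_d t) = e^(−0.225×1.530) = 0.7088; e^(−k_r t) = e^(−1.53×1.530) = 0.09624.
D = 8.466 × (0.7088 − 0.09624) + 2.38 × 0.09624 = 5.185 + 0.2291 = 5.414 mg/L.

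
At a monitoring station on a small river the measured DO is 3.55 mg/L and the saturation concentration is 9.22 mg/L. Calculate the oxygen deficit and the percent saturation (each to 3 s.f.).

D = C_s − C = 9.22 − 3.55 = 5.67 mg/L.
% saturation = 3.55/9.22 × 100 = 38.5 %.

D ≈ 5.67 mg/L; 38.5 % saturation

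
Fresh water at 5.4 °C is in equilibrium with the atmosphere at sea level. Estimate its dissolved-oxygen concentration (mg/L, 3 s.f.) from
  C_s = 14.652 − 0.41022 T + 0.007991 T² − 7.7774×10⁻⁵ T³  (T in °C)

C_s = 14.652 − 0.41022×5.4 + 0.007991×5.4² − 7.7774×10⁻⁵×5.4³ = 12.66 mg/L.

C_s ≈ 12.7 mg/L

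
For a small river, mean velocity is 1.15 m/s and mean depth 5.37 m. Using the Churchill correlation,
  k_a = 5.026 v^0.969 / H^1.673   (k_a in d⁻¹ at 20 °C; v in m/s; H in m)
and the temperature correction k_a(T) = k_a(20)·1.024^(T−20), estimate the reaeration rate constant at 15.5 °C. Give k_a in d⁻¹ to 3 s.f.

k_a(20) = 5.026 × 1.15^0.969 / 5.37^1.673 = 5.026 × 1.145 / 16.64 = 0.3458 d⁻¹.
k_a(15.5) = 0.3458 × 1.024^(15.5−20) = 0.3458 × 0.8988 = 0.3108 d⁻¹.

k_a ≈ 0.311 d⁻¹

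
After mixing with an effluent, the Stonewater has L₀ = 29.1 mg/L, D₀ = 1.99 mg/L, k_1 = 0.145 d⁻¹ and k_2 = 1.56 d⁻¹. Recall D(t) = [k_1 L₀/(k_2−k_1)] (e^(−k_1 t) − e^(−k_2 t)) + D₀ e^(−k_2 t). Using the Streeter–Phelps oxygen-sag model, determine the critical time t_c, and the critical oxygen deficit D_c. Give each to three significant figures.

t_c ≈ 0.901 d; D_c ≈ 2.37 mg/L

At the critical point dD/dt = 0, so k_1 L₀ e^(−k_1 t) = k_2 D. Substituting D(t) from the Streeter–Phelps equation and solving for t gives
t_c = ln[(k_2/k_1)(1 − D₀(k_2−k_1)/(k_1 L₀))] / (k_2−k_1).
Here k_2−k_1 = 1.415 d⁻¹ and 1 − D₀(k_2−k_1)/(k_1 L₀) = 1 − 1.99×1.415/(0.145×29.1) = 0.3327, so
t_c = ln(10.76 × 0.3327) / 1.415 = 1.275 / 1.415 = 0.9011 d.
L(t_c) = L₀ e^(−k_1 t_c) = 29.1 × 0.8775 = 25.54 mg/L, and at the critical point k_2 D_c = k_1 L, so D_c = (0.145/1.56) × 25.54 = 2.374 mg/L.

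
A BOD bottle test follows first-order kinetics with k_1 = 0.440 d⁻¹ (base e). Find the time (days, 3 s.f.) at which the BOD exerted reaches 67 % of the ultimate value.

t ≈ 2.52 d

y/L₀ = 1 − e^(−k_1 t) = 0.67 ⇒ e^(−k_1 t) = 0.330
t = −ln(0.330) / 0.440 = 1.109 / 0.440 = 2.520 d.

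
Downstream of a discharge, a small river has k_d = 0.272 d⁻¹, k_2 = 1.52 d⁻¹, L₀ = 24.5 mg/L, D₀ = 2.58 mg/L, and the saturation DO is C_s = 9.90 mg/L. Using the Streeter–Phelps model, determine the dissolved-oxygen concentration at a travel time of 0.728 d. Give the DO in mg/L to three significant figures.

DO ≈ 6.43 mg/L

k_d L₀/(k_2−k_d) = 0.272×24.5/(1.52−0.272) = 6.664/1.248 = 5.340 mg/L.
e^(−k_d t) = e^(−0.272×0.7280) = 0.8204; e^(−k_2 t) = e^(−1.52×0.7280) = 0.3307.
D = 5.340 × (0.8204 − 0.3307) + 2.58 × 0.3307 = 2.615 + 0.8532 = 3.468 mg/L.
DO = C_s − D = 9.90 − 3.468 = 6.432 mg/L.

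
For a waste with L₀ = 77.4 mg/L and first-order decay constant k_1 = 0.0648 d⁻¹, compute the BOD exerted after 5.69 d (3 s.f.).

y ≈ 23.9 mg/L

y_t = L₀(1 − e^(−k_1 t)) = 77.4 × (1 − e^(−0.0648×5.69))
= 77.4 × (1 − 0.6916) = 77.4 × 0.3084 = 23.87 mg/L.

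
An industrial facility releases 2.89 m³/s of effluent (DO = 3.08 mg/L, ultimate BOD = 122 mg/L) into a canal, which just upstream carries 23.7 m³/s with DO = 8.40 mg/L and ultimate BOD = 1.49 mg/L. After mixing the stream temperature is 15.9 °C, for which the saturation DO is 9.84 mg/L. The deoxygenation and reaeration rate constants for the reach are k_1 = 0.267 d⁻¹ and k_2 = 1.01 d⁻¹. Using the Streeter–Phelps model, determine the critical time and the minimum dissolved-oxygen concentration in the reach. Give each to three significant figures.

t_c ≈ 1.14 d; minimum DO ≈ 6.99 mg/L

Mixed DO = (23.7×8.40 + 2.89×3.08)/(23.7+2.89) = 208.0/26.59 = 7.822 mg/L.
Mixed L₀ = (23.7×1.49 + 2.89×122)/(26.59) = 387.9/26.59 = 14.59 mg/L.
Initial deficit D₀ = C_s − DO₀ = 9.84 − 7.822 = 2.018 mg/L.
t_c = (1/0.7430) ln[(1.01/0.267)(1 − 2.018×0.7430/(0.267×14.59))] = 1.346 × ln(2.326) = 1.136 d.
D_c = (0.267/1.01) × 14.59 × e^(−0.267×1.136) = 0.2644 × 14.59 × 0.7383 = 2.847 mg/L.
Minimum DO = 9.84 − 2.847 = 6.993 mg/L.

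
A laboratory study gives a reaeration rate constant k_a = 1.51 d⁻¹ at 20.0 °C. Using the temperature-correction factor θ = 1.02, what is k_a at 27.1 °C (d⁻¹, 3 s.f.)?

k_a(T₂) = k_a(T₁) · θ^(T₂−T₁) = 1.51 × 1.02^(27.1−20.0)
= 1.51 × 1.02^7.10 = 1.51 × 1.151 = 1.738 d⁻¹.

k_a ≈ 1.74 d⁻¹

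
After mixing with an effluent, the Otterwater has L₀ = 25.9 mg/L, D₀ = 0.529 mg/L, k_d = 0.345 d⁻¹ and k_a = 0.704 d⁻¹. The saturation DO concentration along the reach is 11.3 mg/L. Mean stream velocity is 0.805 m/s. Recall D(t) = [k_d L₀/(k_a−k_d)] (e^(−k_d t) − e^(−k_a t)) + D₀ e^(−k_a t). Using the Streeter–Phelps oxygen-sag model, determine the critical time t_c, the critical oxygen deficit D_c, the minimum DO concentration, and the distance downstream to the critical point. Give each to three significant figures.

t_c = [1/(k_a−k_d)] ln[(k_a/k_d)(1 − D₀(k_a−k_d)/(k_d L₀))]
= [1/(0.704−0.345)] ln[(0.704/0.345)(1 − 0.529×0.3590/(0.345×25.9))]
= (1/0.3590) ln[2.041 × 0.9787] = 2.786 × ln(1.997) = 2.786 × 0.6918 = 1.927 d.
D_c = (k_d/k_a) L₀ e^(−k_d t_c) = (0.345/0.704) × 25.9 × e^(−0.345×1.927) = 0.4901 × 25.9 × 0.5144 = 6.529 mg/L.
Minimum DO = C_s − D_c = 11.3 − 6.529 = 4.771 mg/L.
x_c = v t_c = 0.805 m/s × 1.927 d × 86400 s/d = 134000 m ≈ 134 km.

t_c ≈ 1.93 d; D_c ≈ 6.53 mg/L; min DO ≈ 4.77 mg/L; x_c ≈ 134 km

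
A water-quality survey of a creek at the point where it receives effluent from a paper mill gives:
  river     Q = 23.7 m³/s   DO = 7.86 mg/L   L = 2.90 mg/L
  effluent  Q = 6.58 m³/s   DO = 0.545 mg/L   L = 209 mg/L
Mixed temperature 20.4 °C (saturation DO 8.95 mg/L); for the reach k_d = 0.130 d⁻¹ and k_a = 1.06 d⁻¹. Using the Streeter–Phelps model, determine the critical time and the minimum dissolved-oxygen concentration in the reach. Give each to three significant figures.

t_c ≈ 1.70 d; minimum DO ≈ 4.26 mg/L

Mixed DO = (23.7×7.86 + 6.58×0.545)/(23.7+6.58) = 189.9/30.28 = 6.270 mg/L.
Mixed L₀ = (23.7×2.90 + 6.58×209)/(30.28) = 1444/30.28 = 47.69 mg/L.
Initial deficit D₀ = C_s − DO₀ = 8.95 − 6.270 = 2.680 mg/L.
t_c = (1/0.9300) ln[(1.06/0.130)(1 − 2.680×0.9300/(0.130×47.69))] = 1.075 × ln(4.876) = 1.704 d.
D_c = (0.130/1.06) × 47.69 × e^(−0.130×1.704) = 0.1226 × 47.69 × 0.8013 = 4.687 mg/L.
Minimum DO = 8.95 − 4.687 = 4.263 mg/L.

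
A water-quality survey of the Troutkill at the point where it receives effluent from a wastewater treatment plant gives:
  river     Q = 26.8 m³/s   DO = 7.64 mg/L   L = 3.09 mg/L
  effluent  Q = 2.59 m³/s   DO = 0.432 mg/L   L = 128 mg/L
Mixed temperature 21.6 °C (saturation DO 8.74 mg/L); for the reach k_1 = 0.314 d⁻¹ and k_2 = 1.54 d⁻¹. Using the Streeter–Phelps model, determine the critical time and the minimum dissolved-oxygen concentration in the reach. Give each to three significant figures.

Mixed DO = (26.8×7.64 + 2.59×0.432)/(26.8+2.59) = 205.9/29.39 = 7.005 mg/L.
Mixed L₀ = (26.8×3.09 + 2.59×128)/(29.39) = 414.3/29.39 = 14.10 mg/L.
Initial deficit D₀ = C_s − DO₀ = 8.74 − 7.005 = 1.735 mg/L.
t_c = (1/1.226) ln[(1.54/0.314)(1 − 1.735×1.226/(0.314×14.10))] = 0.8157 × ln(2.547) = 0.7627 d.
D_c = (0.314/1.54) × 14.10 × e^(−0.314×0.7627) = 0.2039 × 14.10 × 0.7870 = 2.262 mg/L.
Minimum DO = 8.74 − 2.262 = 6.478 mg/L.

t_c ≈ 0.763 d; minimum DO ≈ 6.48 mg/L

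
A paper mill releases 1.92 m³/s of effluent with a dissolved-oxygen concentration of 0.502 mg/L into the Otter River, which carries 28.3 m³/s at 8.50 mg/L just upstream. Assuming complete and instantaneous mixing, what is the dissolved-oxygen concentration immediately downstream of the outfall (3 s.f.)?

Flow-weighted mixing: C = (Q_r C_r + Q_w C_w)/(Q_r + Q_w)
= (28.3×8.50 + 1.92×0.502)/(28.3 + 1.92) = 241.5/30.22 = 7.992 mg/L.

7.99 mg/L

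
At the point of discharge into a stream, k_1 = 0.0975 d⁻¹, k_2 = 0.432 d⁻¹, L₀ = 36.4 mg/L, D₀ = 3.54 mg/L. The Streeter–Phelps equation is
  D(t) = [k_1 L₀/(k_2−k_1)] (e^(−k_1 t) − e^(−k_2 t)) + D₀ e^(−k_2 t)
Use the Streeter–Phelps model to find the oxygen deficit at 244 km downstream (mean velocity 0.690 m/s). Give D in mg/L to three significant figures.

Travel time t = x/v = 244 km / (0.690 m/s) = 244000 m / 0.690 m/s = 353600 s = 4.093 d.
k_1 L₀/(k_2−k_1) = 0.0975×36.4/(0.432−0.0975) = 3.549/0.3345 = 10.61 mg/L.
e^(−k_1 t) = e^(−0.0975×4.093) = 0.6710; e^(−k_2 t) = e^(−0.432×4.093) = 0.1707.
D = 10.61 × (0.6710 − 0.1707) + 3.54 × 0.1707 = 5.308 + 0.6041 = 5.912 mg/L.

D ≈ 5.91 mg/L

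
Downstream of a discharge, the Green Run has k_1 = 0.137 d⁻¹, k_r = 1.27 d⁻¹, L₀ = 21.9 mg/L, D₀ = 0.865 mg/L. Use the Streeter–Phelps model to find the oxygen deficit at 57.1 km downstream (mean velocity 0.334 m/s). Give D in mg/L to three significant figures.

D ≈ 1.87 mg/L

Travel time t = x/v = 57.1 km / (0.334 m/s) = 57100 m / 0.334 m/s = 171000 s = 1.979 d.
k_1 L₀/(k_r−k_1) = 0.137×21.9/(1.27−0.137) = 3.000/1.133 = 2.648 mg/L.
e^(−k_1 t) = e^(−0.137×1.979) = 0.7626; e^(−k_r t) = e^(−1.27×1.979) = 0.08103.
D = 2.648 × (0.7626 − 0.08103) + 0.865 × 0.08103 = 1.805 + 0.07009 = 1.875 mg/L.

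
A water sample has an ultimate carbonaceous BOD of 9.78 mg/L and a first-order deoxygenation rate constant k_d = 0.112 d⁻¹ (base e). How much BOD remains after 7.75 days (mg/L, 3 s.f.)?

L_t = L₀ e^(−k_d t) = 9.78 × e^(−0.112×7.75) = 9.78 × 0.4198 = 4.106 mg/L.

L ≈ 4.11 mg/L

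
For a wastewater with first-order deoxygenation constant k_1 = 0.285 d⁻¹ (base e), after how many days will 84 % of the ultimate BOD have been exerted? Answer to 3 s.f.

t ≈ 6.43 d

y/L₀ = 1 − e^(−k_1 t) = 0.84 ⇒ e^(−k_1 t) = 0.160
t = −ln(0.160) / 0.285 = 1.833 / 0.285 = 6.430 d.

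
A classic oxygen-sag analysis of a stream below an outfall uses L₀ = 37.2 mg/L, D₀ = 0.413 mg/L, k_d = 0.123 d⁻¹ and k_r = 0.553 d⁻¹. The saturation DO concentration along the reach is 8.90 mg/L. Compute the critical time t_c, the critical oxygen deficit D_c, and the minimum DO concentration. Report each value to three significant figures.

t_c ≈ 3.40 d; D_c ≈ 5.44 mg/L; min DO ≈ 3.46 mg/L

At the critical point dD/dt = 0, so k_d L₀ e^(−k_d t) = k_r D. Substituting D(t) from the Streeter–Phelps equation and solving for t gives
t_c = ln[(k_r/k_d)(1 − D₀(k_r−k_d)/(k_d L₀))] / (k_r−k_d).
Here k_r−k_d = 0.4300 d⁻¹ and 1 − D₀(k_r−k_d)/(k_d L₀) = 1 − 0.413×0.4300/(0.123×37.2) = 0.9612, so
t_c = ln(4.496 × 0.9612) / 0.4300 = 1.464 / 0.4300 = 3.404 d.
D_c = (k_d/k_r) L₀ e^(−k_d t_c) = (0.123/0.553) × 37.2 × e^(−0.123×3.404) = 0.2224 × 37.2 × 0.6579 = 5.444 mg/L.
Minimum DO = C_s − D_c = 8.90 − 5.444 = 3.456 mg/L.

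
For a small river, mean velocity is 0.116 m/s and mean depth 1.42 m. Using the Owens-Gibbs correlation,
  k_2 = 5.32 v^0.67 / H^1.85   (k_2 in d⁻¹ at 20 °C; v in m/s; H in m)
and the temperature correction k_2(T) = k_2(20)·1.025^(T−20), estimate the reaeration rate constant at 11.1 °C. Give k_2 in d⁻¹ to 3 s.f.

k_2(20) = 5.32 × 0.116^0.67 / 1.42^1.85 = 5.32 × 0.2361 / 1.913 = 0.6567 d⁻¹.
k_2(11.1) = 0.6567 × 1.025^(11.1−20) = 0.6567 × 0.8027 = 0.5271 d⁻¹.

k_2 ≈ 0.527 d⁻¹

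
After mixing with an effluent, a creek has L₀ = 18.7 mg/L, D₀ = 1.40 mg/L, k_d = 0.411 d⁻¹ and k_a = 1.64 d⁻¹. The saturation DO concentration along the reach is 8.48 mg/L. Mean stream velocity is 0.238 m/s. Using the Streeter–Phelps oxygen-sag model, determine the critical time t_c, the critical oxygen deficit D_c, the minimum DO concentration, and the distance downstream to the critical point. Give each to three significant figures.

t_c ≈ 0.920 d; D_c ≈ 3.21 mg/L; min DO ≈ 5.27 mg/L; x_c ≈ 18.9 km

t_c = [1/(k_a−k_d)] ln[(k_a/k_d)(1 − D₀(k_a−k_d)/(k_d L₀))]
= [1/(1.64−0.411)] ln[(1.64/0.411)(1 − 1.40×1.229/(0.411×18.7))]
= (1/1.229) ln[3.990 × 0.7761] = 0.8137 × ln(3.097) = 0.8137 × 1.130 = 0.9198 d.
D_c = (k_d/k_a) L₀ e^(−k_d t_c) = (0.411/1.64) × 18.7 × e^(−0.411×0.9198) = 0.2506 × 18.7 × 0.6852 = 3.211 mg/L.
Minimum DO = C_s − D_c = 8.48 − 3.211 = 5.269 mg/L.
x_c = v t_c = 0.238 m/s × 0.9198 d × 86400 s/d = 18910 m ≈ 18.9 km.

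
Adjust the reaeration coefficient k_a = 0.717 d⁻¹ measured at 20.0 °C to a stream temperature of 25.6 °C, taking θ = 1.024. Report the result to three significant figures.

k_a(T₂) = k_a(T₁) · θ^(T₂−T₁) = 0.717 × 1.024^(25.6−20.0)
= 0.717 × 1.024^5.60 = 0.717 × 1.142 = 0.8188 d⁻¹.

k_a ≈ 0.819 d⁻¹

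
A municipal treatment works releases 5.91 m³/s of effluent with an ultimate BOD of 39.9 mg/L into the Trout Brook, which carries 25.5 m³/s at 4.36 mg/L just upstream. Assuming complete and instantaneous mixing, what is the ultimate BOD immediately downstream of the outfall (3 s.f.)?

Flow-weighted mixing: C = (Q_r C_r + Q_w C_w)/(Q_r + Q_w)
= (25.5×4.36 + 5.91×39.9)/(25.5 + 5.91) = 347.0/31.41 = 11.05 mg/L.

11.0 mg/L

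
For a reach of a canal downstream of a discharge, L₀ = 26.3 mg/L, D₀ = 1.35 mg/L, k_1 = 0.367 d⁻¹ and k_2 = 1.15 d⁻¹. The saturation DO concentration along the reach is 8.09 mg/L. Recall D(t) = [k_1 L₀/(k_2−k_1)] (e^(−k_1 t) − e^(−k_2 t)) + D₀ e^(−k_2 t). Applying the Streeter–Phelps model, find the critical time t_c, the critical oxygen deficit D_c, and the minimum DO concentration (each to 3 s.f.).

t_c ≈ 1.31 d; D_c ≈ 5.19 mg/L; min DO ≈ 2.90 mg/L

t_c = [1/(k_2−k_1)] ln[(k_2/k_1)(1 − D₀(k_2−k_1)/(k_1 L₀))]
= [1/(1.15−0.367)] ln[(1.15/0.367)(1 − 1.35×0.7830/(0.367×26.3))]
= (1/0.7830) ln[3.134 × 0.8905] = 1.277 × ln(2.790) = 1.277 × 1.026 = 1.311 d.
L(t_c) = L₀ e^(−k_1 t_c) = 26.3 × 0.6182 = 16.26 mg/L, and at the critical point k_2 D_c = k_1 L, so D_c = (0.367/1.15) × 16.26 = 5.188 mg/L.
Minimum DO = C_s − D_c = 8.09 − 5.188 = 2.902 mg/L.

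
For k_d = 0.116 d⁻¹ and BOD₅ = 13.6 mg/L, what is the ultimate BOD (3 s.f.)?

L₀ ≈ 30.9 mg/L

BOD₅ = L₀(1 − e^(−5k_d)) ⇒ L₀ = BOD₅ / (1 − e^(−5×0.116))
= 13.6 / (1 − 0.5599) = 13.6 / 0.4401 = 30.90 mg/L.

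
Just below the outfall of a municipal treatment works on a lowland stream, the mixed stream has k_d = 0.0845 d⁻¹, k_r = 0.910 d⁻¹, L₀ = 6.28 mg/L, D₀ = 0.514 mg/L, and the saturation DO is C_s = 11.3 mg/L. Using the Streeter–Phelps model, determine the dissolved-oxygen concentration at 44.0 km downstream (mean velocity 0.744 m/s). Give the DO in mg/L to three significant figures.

Travel time t = x/v = 44.0 km / (0.744 m/s) = 44000 m / 0.744 m/s = 59140 s = 0.6845 d.
k_d L₀/(k_r−k_d) = 0.0845×6.28/(0.910−0.0845) = 0.5307/0.8255 = 0.6428 mg/L.
e^(−k_d t) = e^(−0.0845×0.6845) = 0.9438; e^(−k_r t) = e^(−0.910×0.6845) = 0.5364.
D = 0.6428 × (0.9438 − 0.5364) + 0.514 × 0.5364 = 0.2619 + 0.2757 = 0.5376 mg/L.
DO = C_s − D = 11.3 − 0.5376 = 10.76 mg/L.

DO ≈ 10.8 mg/L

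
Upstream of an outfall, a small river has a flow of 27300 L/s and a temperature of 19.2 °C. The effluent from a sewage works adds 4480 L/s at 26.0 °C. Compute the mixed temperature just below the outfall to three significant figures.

20.2 °C

Flow-weighted mixing: C = (Q_r C_r + Q_w C_w)/(Q_r + Q_w)
= (27300×19.2 + 4480×26.0)/(27300 + 4480) = 640600/31780 = 20.16 °C.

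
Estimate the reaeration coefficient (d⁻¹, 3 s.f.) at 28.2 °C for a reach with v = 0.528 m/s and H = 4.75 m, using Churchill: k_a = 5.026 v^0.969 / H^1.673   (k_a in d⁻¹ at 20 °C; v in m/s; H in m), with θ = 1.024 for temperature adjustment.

k_a(20) = 5.026 × 0.528^0.969 / 4.75^1.673 = 5.026 × 0.5386 / 13.56 = 0.1997 d⁻¹.
k_a(28.2) = 0.1997 × 1.024^(28.2−20) = 0.1997 × 1.215 = 0.2426 d⁻¹.

k_a ≈ 0.243 d⁻¹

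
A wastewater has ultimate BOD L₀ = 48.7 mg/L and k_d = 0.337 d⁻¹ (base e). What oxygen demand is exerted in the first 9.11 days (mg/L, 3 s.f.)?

y ≈ 46.4 mg/L

y_t = L₀(1 − e^(−k_d t)) = 48.7 × (1 − e^(−0.337×9.11))
= 48.7 × (1 − 0.04642) = 48.7 × 0.9536 = 46.44 mg/L.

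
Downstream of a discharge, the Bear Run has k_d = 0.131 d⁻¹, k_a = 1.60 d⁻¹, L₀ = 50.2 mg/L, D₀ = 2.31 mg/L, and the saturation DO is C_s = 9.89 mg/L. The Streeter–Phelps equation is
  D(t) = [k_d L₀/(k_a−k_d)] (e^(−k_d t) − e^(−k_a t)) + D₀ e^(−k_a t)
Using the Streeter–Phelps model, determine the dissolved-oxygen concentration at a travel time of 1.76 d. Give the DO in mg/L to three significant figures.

k_d L₀/(k_a−k_d) = 0.131×50.2/(1.60−0.131) = 6.576/1.469 = 4.477 mg/L.
e^(−k_d t) = e^(−0.131×1.760) = 0.7941; e^(−k_a t) = e^(−1.60×1.760) = 0.05984.
D = 4.477 × (0.7941 − 0.05984) + 2.31 × 0.05984 = 3.287 + 0.1382 = 3.425 mg/L.
DO = C_s − D = 9.89 − 3.425 = 6.465 mg/L.

DO ≈ 6.46 mg/L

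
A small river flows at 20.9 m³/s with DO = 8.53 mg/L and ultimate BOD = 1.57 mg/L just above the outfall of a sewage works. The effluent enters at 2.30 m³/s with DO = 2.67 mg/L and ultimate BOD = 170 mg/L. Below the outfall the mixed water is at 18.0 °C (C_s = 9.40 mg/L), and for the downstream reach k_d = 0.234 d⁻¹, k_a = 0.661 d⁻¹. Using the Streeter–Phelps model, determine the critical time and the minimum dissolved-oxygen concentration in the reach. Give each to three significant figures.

t_c ≈ 2.07 d; minimum DO ≈ 5.41 mg/L

Mixed DO = (20.9×8.53 + 2.30×2.67)/(20.9+2.30) = 184.4/23.20 = 7.949 mg/L.
Mixed L₀ = (20.9×1.57 + 2.30×170)/(23.20) = 423.8/23.20 = 18.27 mg/L.
Initial deficit D₀ = C_s − DO₀ = 9.40 − 7.949 = 1.451 mg/L.
t_c = (1/0.4270) ln[(0.661/0.234)(1 − 1.451×0.4270/(0.234×18.27))] = 2.342 × ln(2.415) = 2.065 d.
D_c = (0.234/0.661) × 18.27 × e^(−0.234×2.065) = 0.3540 × 18.27 × 0.6168 = 3.989 mg/L.
Minimum DO = 9.40 − 3.989 = 5.411 mg/L.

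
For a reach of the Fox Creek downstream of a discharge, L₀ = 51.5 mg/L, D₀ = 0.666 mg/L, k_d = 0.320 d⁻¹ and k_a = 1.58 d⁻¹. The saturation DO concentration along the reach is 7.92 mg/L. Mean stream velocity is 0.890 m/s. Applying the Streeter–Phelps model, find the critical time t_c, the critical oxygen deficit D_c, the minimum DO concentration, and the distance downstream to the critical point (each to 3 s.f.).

t_c ≈ 1.23 d; D_c ≈ 7.05 mg/L; min DO ≈ 0.874 mg/L; x_c ≈ 94.3 km

At the critical point dD/dt = 0, so k_d L₀ e^(−k_d t) = k_a D. Substituting D(t) from the Streeter–Phelps equation and solving for t gives
t_c = ln[(k_a/k_d)(1 − D₀(k_a−k_d)/(k_d L₀))] / (k_a−k_d).
Here k_a−k_d = 1.260 d⁻¹ and 1 − D₀(k_a−k_d)/(k_d L₀) = 1 − 0.666×1.260/(0.320×51.5) = 0.9491, so
t_c = ln(4.938 × 0.9491) / 1.260 = 1.545 / 1.260 = 1.226 d.
L(t_c) = L₀ e^(−k_d t_c) = 51.5 × 0.6755 = 34.79 mg/L, and at the critical point k_a D_c = k_d L, so D_c = (0.320/1.58) × 34.79 = 7.046 mg/L.
Minimum DO = C_s − D_c = 7.92 − 7.046 = 0.8741 mg/L.
x_c = v t_c = 0.890 m/s × 1.226 d × 86400 s/d = 94260 m ≈ 94.3 km.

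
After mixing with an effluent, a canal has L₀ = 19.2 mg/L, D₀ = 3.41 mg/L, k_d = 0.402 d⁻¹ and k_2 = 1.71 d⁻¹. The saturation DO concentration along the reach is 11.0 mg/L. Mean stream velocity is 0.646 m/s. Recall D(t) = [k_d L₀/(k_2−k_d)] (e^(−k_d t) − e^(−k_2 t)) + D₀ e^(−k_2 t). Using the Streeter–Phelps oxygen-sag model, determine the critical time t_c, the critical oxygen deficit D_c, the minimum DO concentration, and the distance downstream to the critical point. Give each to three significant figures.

t_c ≈ 0.448 d; D_c ≈ 3.77 mg/L; min DO ≈ 7.23 mg/L; x_c ≈ 25.0 km

t_c = [1/(k_2−k_d)] ln[(k_2/k_d)(1 − D₀(k_2−k_d)/(k_d L₀))]
= [1/(1.71−0.402)] ln[(1.71/0.402)(1 − 3.41×1.308/(0.402×19.2))]
= (1/1.308) ln[4.254 × 0.4221] = 0.7645 × ln(1.796) = 0.7645 × 0.5853 = 0.4475 d.
D_c = (k_d/k_2) L₀ e^(−k_d t_c) = (0.402/1.71) × 19.2 × e^(−0.402×0.4475) = 0.2351 × 19.2 × 0.8354 = 3.771 mg/L.
Minimum DO = C_s − D_c = 11.0 − 3.771 = 7.229 mg/L.
x_c = v t_c = 0.646 m/s × 0.4475 d × 86400 s/d = 24980 m ≈ 25.0 km.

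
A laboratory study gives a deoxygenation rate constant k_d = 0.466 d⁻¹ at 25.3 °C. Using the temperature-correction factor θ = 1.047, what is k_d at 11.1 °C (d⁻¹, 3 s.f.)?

k_d(T₂) = k_d(T₁) · θ^(T₂−T₁) = 0.466 × 1.047^(11.1−25.3)
= 0.466 × 1.047^-14.2 = 0.466 × 0.5209 = 0.2427 d⁻¹.

k_d ≈ 0.243 d⁻¹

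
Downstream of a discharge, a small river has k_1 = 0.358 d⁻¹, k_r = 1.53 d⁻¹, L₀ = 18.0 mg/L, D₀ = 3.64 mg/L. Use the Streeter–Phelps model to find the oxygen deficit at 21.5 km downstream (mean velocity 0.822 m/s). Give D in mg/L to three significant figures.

Travel time t = x/v = 21.5 km / (0.822 m/s) = 21500 m / 0.822 m/s = 26160 s = 0.3027 d.
k_1 L₀/(k_r−k_1) = 0.358×18.0/(1.53−0.358) = 6.444/1.172 = 5.498 mg/L.
e^(−k_1 t) = e^(−0.358×0.3027) = 0.8973; e^(−k_r t) = e^(−1.53×0.3027) = 0.6293.
D = 5.498 × (0.8973 − 0.6293) + 3.64 × 0.6293 = 1.474 + 2.291 = 3.764 mg/L.

D ≈ 3.76 mg/L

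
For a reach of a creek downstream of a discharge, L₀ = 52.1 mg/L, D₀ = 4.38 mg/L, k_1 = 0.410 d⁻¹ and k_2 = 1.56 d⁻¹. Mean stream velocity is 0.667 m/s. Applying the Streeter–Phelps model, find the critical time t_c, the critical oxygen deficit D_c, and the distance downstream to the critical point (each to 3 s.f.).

At the critical point dD/dt = 0, so k_1 L₀ e^(−k_1 t) = k_2 D. Substituting D(t) from the Streeter–Phelps equation and solving for t gives
t_c = ln[(k_2/k_1)(1 − D₀(k_2−k_1)/(k_1 L₀))] / (k_2−k_1).
Here k_2−k_1 = 1.150 d⁻¹ and 1 − D₀(k_2−k_1)/(k_1 L₀) = 1 − 4.38×1.150/(0.410×52.1) = 0.7642, so
t_c = ln(3.805 × 0.7642) / 1.150 = 1.067 / 1.150 = 0.9281 d.
D_c = (k_1/k_2) L₀ e^(−k_1 t_c) = (0.410/1.56) × 52.1 × e^(−0.410×0.9281) = 0.2628 × 52.1 × 0.6835 = 9.359 mg/L.
x_c = v t_c = 0.667 m/s × 0.9281 d × 86400 s/d = 53490 m ≈ 53.5 km.

t_c ≈ 0.928 d; D_c ≈ 9.36 mg/L; x_c ≈ 53.5 km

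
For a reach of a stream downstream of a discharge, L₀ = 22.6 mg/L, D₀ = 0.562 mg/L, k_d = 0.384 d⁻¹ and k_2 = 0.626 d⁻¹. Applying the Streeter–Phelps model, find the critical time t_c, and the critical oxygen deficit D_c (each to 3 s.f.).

At the critical point dD/dt = 0, so k_d L₀ e^(−k_d t) = k_2 D. Substituting D(t) from the Streeter–Phelps equation and solving for t gives
t_c = ln[(k_2/k_d)(1 − D₀(k_2−k_d)/(k_d L₀))] / (k_2−k_d).
Here k_2−k_d = 0.2420 d⁻¹ and 1 − D₀(k_2−k_d)/(k_d L₀) = 1 − 0.562×0.2420/(0.384×22.6) = 0.9843, so
t_c = ln(1.630 × 0.9843) / 0.2420 = 0.4729 / 0.2420 = 1.954 d.
D_c = (k_d/k_2) L₀ e^(−k_d t_c) = (0.384/0.626) × 22.6 × e^(−0.384×1.954) = 0.6134 × 22.6 × 0.4722 = 6.546 mg/L.

t_c ≈ 1.95 d; D_c ≈ 6.55 mg/L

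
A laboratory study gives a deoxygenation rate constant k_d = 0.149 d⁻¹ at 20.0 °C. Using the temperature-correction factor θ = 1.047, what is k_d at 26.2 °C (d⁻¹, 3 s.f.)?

k_d(T₂) = k_d(T₁) · θ^(T₂−T₁) = 0.149 × 1.047^(26.2−20.0)
= 0.149 × 1.047^6.20 = 0.149 × 1.329 = 0.1981 d⁻¹.

k_d ≈ 0.198 d⁻¹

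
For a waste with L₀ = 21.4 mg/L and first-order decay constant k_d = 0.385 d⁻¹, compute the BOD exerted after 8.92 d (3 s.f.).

y ≈ 20.7 mg/L

y_t = L₀(1 − e^(−k_d t)) = 21.4 × (1 − e^(−0.385×8.92))
= 21.4 × (1 − 0.03225) = 21.4 × 0.9677 = 20.71 mg/L.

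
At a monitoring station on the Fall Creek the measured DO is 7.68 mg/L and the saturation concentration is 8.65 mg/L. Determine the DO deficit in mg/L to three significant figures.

D ≈ 0.970 mg/L

D = C_s − C = 8.65 − 7.68 = 0.970 mg/L.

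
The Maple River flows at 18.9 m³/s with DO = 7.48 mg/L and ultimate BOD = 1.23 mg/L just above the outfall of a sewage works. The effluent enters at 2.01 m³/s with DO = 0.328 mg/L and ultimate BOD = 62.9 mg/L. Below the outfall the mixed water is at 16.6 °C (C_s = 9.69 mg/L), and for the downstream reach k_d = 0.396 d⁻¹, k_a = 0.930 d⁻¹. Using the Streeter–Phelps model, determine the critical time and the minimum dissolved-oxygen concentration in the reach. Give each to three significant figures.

t_c ≈ 0.121 d; minimum DO ≈ 6.78 mg/L

Mixed DO = (18.9×7.48 + 2.01×0.328)/(18.9+2.01) = 142.0/20.91 = 6.793 mg/L.
Mixed L₀ = (18.9×1.23 + 2.01×62.9)/(20.91) = 149.7/20.91 = 7.158 mg/L.
Initial deficit D₀ = C_s − DO₀ = 9.69 − 6.793 = 2.897 mg/L.
t_c = (1/0.5340) ln[(0.930/0.396)(1 − 2.897×0.5340/(0.396×7.158))] = 1.873 × ln(1.067) = 0.1207 d.
D_c = (0.396/0.930) × 7.158 × e^(−0.396×0.1207) = 0.4258 × 7.158 × 0.9533 = 2.906 mg/L.
Minimum DO = 9.69 − 2.906 = 6.784 mg/L.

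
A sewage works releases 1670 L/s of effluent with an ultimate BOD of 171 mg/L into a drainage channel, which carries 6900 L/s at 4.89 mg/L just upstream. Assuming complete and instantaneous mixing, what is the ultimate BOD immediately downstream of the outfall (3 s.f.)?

Flow-weighted mixing: C = (Q_r C_r + Q_w C_w)/(Q_r + Q_w)
= (6900×4.89 + 1670×171)/(6900 + 1670) = 319300/8570 = 37.26 mg/L.

37.3 mg/L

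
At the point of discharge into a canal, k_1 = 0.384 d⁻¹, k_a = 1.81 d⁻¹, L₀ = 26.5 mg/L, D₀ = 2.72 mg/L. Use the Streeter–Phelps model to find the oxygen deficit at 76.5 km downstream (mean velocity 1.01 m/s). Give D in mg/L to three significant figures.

Travel time t = x/v = 76.5 km / (1.01 m/s) = 76500 m / 1.01 m/s = 75740 s = 0.8767 d.
k_1 L₀/(k_a−k_1) = 0.384×26.5/(1.81−0.384) = 10.18/1.426 = 7.136 mg/L.
e^(−k_1 t) = e^(−0.384×0.8767) = 0.7142; e^(−k_a t) = e^(−1.81×0.8767) = 0.2046.
D = 7.136 × (0.7142 − 0.2046) + 2.72 × 0.2046 = 3.636 + 0.5565 = 4.193 mg/L.

D ≈ 4.19 mg/L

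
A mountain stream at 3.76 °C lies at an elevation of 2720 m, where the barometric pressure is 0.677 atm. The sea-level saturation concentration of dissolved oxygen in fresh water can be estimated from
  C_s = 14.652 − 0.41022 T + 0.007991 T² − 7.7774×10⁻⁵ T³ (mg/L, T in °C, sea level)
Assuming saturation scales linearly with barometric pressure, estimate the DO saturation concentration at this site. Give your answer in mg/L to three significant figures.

C_s ≈ 8.95 mg/L

At sea level: C_s = 14.652 − 0.41022×3.76 + 0.007991×3.76² − 7.7774×10⁻⁵×3.76³ = 13.22 mg/L.
Pressure correction: C_s' = 13.22 × 0.677 = 8.949 mg/L.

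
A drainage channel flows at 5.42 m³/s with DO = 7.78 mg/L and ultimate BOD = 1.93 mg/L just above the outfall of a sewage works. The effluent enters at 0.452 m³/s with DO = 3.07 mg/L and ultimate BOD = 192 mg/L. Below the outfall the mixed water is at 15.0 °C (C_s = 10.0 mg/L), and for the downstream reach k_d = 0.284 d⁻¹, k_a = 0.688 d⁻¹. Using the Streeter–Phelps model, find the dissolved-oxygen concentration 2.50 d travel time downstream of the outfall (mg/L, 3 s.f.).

DO ≈ 5.90 mg/L

Mixed DO = (5.42×7.78 + 0.452×3.07)/(5.42+0.452) = 43.56/5.872 = 7.417 mg/L.
Mixed L₀ = (5.42×1.93 + 0.452×192)/(5.872) = 97.24/5.872 = 16.56 mg/L.
Initial deficit D₀ = C_s − DO₀ = 10.0 − 7.417 = 2.583 mg/L.
D(2.50) = [0.284×16.56/(0.688−0.284)](e^(−0.284×2.50) − e^(−0.688×2.50)) + 2.583 e^(−0.688×2.50)
= 11.64 × (0.4916 − 0.1791) + 2.583 × 0.1791 = 4.101 mg/L.
DO = 10.0 − 4.101 = 5.899 mg/L.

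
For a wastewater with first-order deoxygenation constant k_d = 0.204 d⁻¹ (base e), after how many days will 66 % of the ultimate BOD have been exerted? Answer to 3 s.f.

t ≈ 5.29 d

y/L₀ = 1 − e^(−k_d t) = 0.66 ⇒ e^(−k_d t) = 0.340
t = −ln(0.340) / 0.204 = 1.079 / 0.204 = 5.288 d.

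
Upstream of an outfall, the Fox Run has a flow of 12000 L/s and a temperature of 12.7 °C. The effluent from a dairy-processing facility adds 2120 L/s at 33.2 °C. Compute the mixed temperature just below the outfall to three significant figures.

Flow-weighted mixing: C = (Q_r C_r + Q_w C_w)/(Q_r + Q_w)
= (12000×12.7 + 2120×33.2)/(12000 + 2120) = 222800/14120 = 15.78 °C.

15.8 °C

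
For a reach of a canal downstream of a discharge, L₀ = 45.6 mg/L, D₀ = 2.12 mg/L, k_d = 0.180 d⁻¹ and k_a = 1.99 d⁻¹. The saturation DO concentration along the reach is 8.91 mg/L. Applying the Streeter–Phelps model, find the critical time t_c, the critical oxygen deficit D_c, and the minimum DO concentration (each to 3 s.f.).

t_c ≈ 0.979 d; D_c ≈ 3.46 mg/L; min DO ≈ 5.45 mg/L

With k_a/k_d = 11.06 and 1 − D₀(k_a−k_d)/(k_d L₀) = 0.5325,
t_c = ln(11.06 × 0.5325) / (1.99 − 0.180) = ln(5.887) / 1.810 = 1.773/1.810 = 0.9794 d.
L(t_c) = L₀ e^(−k_d t_c) = 45.6 × 0.8384 = 38.23 mg/L, and at the critical point k_a D_c = k_d L, so D_c = (0.180/1.99) × 38.23 = 3.458 mg/L.
Minimum DO = C_s − D_c = 8.91 − 3.458 = 5.452 mg/L.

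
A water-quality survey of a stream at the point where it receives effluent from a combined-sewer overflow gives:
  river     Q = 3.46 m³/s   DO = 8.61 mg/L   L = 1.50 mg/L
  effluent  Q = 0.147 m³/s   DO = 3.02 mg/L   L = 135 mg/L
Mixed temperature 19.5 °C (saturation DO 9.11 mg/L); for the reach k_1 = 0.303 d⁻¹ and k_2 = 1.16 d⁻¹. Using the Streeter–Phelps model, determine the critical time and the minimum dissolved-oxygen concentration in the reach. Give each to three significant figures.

Mixed DO = (3.46×8.61 + 0.147×3.02)/(3.46+0.147) = 30.23/3.607 = 8.382 mg/L.
Mixed L₀ = (3.46×1.50 + 0.147×135)/(3.607) = 25.03/3.607 = 6.941 mg/L.
Initial deficit D₀ = C_s − DO₀ = 9.11 − 8.382 = 0.7278 mg/L.
t_c = (1/0.8570) ln[(1.16/0.303)(1 − 0.7278×0.8570/(0.303×6.941))] = 1.167 × ln(2.693) = 1.156 d.
D_c = (0.303/1.16) × 6.941 × e^(−0.303×1.156) = 0.2612 × 6.941 × 0.7045 = 1.277 mg/L.
Minimum DO = 9.11 − 1.277 = 7.833 mg/L.

t_c ≈ 1.16 d; minimum DO ≈ 7.83 mg/L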